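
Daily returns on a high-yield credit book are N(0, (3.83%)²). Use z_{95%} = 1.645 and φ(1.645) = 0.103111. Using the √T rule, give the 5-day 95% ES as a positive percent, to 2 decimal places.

17.66%

σ_{5d} = 3.83% × √5 = 8.564%.
ES multiplier = φ(z)/(1−α) = 0.103111/0.05 = 2.062.
ES = 8.564% × 2.062 = 17.659%.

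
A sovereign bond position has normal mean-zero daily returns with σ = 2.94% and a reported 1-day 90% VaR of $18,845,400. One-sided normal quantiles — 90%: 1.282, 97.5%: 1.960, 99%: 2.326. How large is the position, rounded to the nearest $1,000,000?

$500,000,000

VaR as a fraction of value: z·σ = 1.282 × 2.94% = 3.76908%.
Position = $18,845,400 / 0.0376908 = $500,000,000.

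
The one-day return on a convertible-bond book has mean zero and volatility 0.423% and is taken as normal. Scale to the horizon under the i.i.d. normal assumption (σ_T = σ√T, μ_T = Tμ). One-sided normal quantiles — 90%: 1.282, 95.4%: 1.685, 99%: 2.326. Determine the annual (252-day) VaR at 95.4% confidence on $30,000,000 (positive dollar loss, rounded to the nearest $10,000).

σ_{252d} = 0.423% × √252 = 6.715%.
VaR = 1.685 × 6.715% = 11.315%.
On $30,000,000: 0.11315 × $30,000,000 = $3,394,500.

$3,390,000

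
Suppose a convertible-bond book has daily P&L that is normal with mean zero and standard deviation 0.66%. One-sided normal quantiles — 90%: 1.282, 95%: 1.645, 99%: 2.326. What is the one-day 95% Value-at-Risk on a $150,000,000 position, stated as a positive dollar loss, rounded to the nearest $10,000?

VaR = z·σ = 1.645 × 0.66% = 1.086%.
On $150,000,000: 0.01086 × $150,000,000 = $1,629,000.

$1,630,000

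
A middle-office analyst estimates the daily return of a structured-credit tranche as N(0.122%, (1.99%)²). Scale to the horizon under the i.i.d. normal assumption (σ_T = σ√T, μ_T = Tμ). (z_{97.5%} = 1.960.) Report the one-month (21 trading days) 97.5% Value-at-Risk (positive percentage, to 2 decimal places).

σ_{21d} = 1.99% × √21 = 9.119%; μ_{21d} = 21 × 0.122% = 2.562%.
VaR = −(2.562%) + 1.960 × 9.119% = 15.311%.

15.31%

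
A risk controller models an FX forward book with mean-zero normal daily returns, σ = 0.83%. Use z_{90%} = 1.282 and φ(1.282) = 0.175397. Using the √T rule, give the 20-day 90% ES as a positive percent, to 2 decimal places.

6.51%

σ_{20d} = 0.83% × √20 = 3.712%.
ES multiplier = φ(z)/(1−α) = 0.175397/0.1 = 1.754.
ES = 3.712% × 1.754 = 6.511%.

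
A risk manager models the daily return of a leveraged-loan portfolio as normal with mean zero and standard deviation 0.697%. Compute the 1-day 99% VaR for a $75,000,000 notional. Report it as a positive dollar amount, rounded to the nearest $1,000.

At 99% one-sided, z = 2.326.
VaR = z·σ = 2.326 × 0.697% = 1.621%.
On $75,000,000: 0.01621 × $75,000,000 = $1,215,750.

$1,216,000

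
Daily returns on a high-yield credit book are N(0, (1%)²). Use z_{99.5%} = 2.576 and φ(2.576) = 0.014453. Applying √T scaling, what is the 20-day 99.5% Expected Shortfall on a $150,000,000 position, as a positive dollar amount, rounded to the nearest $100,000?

σ_{20d} = 1% × √20 = 4.472%.
ES multiplier = φ(z)/(1−α) = 0.014453/0.005 = 2.891.
ES = 4.472% × 2.891 = 12.929%; on $150,000,000: $19,393,500.

$19,400,000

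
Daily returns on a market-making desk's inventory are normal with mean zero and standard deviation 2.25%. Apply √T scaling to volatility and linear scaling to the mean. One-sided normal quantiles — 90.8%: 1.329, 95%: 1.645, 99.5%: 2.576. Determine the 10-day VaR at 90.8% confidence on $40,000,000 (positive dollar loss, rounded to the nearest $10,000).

$3,780,000

σ_{10d} = 2.25% × √10 = 7.115%.
VaR = 1.329 × 7.115% = 9.456%.
On $40,000,000: 0.09456 × $40,000,000 = $3,782,400.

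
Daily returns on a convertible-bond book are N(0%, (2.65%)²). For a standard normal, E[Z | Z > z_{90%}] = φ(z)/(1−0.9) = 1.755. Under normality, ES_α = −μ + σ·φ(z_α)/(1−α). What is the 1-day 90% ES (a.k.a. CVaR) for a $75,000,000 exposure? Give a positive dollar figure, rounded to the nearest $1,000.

$3,488,000

ES = 2.65% × 1.755 = 4.651%.
On $75,000,000: 0.04651 × $75,000,000 = $3,488,250.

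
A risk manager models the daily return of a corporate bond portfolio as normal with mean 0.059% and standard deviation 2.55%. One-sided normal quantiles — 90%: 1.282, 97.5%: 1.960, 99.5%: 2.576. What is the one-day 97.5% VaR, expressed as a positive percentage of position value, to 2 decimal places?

VaR = −μ + z·σ = −(0.059%) + 1.960 × 2.55% = 4.939%.

4.94%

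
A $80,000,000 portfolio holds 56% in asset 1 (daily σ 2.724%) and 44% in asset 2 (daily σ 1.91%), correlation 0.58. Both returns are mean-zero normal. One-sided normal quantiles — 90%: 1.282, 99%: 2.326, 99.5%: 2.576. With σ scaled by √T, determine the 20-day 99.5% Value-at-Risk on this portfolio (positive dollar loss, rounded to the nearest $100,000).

σ_p = √(0.56²·2.724² + 0.44²·1.91² + 2·0.58·0.56·0.44·2.724·1.91) = 2.126%.
σ_{20d} = 2.126% × √20 = 9.508%.
VaR = 2.576 × 9.508% = 24.493%; on $80,000,000 that is $19,594,400.

$19,600,000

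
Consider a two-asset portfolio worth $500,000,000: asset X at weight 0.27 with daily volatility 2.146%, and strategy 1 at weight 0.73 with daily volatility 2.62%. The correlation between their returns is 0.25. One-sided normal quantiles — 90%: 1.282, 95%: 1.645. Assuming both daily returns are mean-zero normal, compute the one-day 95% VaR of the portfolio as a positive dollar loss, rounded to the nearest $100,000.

σ_p² = 0.27²·2.146² + 0.73²·2.62² + 2·0.25·0.27·0.73·2.146·2.62 = 4.5479 (%²).
σ_p = √4.5479 = 2.133%.
VaR = 1.645 × 2.133% = 3.509%; on $500,000,000 that is $17,545,000.

$17,500,000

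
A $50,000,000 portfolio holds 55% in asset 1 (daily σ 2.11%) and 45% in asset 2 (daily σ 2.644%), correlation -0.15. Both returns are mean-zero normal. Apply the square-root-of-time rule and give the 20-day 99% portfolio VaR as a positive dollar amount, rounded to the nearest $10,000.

σ_p = √(0.55²·2.11² + 0.45²·2.644² + 2·-0.15·0.55·0.45·2.11·2.644) = 1.532%.
σ_{20d} = 1.532% × √20 = 6.851%.
z(99%) = 2.326.
VaR = 2.326 × 6.851% = 15.935%; on $50,000,000 that is $7,967,500.

$7,970,000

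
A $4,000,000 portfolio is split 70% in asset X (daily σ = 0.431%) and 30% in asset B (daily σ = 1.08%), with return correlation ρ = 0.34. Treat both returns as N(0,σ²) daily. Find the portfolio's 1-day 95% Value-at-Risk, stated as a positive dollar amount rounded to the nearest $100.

$33,700

σ_p² = 0.7²·0.431² + 0.3²·1.08² + 2·0.34·0.7·0.3·0.431·1.08 = 0.2625 (%²).
σ_p = √0.2625 = 0.512%.
At 95%, z = 1.645.
VaR = 1.645 × 0.512% = 0.842%; on $4,000,000 that is $33,680.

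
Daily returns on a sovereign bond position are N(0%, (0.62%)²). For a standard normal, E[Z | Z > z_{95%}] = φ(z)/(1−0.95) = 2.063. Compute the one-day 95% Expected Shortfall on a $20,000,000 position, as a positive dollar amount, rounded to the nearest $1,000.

ES = 0.62% × 2.063 = 1.279%.
On $20,000,000: 0.01279 × $20,000,000 = $255,800.

$256,000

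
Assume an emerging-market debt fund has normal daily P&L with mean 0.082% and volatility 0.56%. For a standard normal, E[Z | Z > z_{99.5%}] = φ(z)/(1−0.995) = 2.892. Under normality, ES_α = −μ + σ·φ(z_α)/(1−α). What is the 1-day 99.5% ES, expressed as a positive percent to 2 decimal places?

1.54%

ES = −(0.082%) + 0.56% × 2.892 = 1.538%.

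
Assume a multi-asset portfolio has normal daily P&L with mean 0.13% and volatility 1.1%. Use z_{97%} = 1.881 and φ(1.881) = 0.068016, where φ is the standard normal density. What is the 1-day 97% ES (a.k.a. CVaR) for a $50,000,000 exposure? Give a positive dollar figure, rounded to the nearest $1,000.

Tail multiplier: φ(z)/(1−α) = 0.068016 / 0.03 = 2.267.
ES = −(0.13%) + 1.1% × 2.267 = 2.364%.
On $50,000,000: 0.02364 × $50,000,000 = $1,182,000.

$1,182,000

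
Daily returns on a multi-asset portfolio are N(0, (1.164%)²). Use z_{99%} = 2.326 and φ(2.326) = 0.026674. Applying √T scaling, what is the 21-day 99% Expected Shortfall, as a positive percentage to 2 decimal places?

14.23%

σ_{21d} = 1.164% × √21 = 5.334%.
ES multiplier = φ(z)/(1−α) = 0.026674/0.01 = 2.667.
ES = 5.334% × 2.667 = 14.226%.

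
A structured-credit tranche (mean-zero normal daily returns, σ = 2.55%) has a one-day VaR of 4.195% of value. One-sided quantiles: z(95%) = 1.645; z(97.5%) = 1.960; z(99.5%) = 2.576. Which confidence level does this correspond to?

95%

Implied z = VaR/σ = 4.195 / 2.55 = 1.645.
This matches z(95%) = 1.645.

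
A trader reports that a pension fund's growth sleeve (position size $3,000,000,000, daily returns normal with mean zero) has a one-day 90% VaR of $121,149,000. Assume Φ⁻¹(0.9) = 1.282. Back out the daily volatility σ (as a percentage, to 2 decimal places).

VaR as a fraction: $121,149,000 / $3,000,000,000 = 4.038%.
σ = VaR / z = 4.038% / 1.282 = 3.150%.

3.15%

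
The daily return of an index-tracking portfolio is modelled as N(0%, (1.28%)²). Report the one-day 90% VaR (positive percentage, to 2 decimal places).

1.64%

At 90% one-sided, z = 1.282.
VaR = z·σ = 1.282 × 1.28% = 1.641%.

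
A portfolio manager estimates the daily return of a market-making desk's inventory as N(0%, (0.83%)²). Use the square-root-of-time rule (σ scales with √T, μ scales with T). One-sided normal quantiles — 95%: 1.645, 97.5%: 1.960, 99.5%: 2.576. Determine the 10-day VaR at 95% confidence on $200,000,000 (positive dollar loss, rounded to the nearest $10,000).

σ_{10d} = 0.83% × √10 = 2.625%.
VaR = 1.645 × 2.625% = 4.318%.
On $200,000,000: 0.04318 × $200,000,000 = $8,636,000.

$8,640,000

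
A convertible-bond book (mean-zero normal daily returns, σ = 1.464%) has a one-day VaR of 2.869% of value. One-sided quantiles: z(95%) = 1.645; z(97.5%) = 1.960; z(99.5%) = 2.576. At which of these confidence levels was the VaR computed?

97.5%

Implied z = VaR/σ = 2.869 / 1.464 = 1.960.
This matches z(97.5%) = 1.960.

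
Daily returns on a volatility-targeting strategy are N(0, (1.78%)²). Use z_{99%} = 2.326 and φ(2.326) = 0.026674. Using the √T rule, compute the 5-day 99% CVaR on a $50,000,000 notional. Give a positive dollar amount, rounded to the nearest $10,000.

σ_{5d} = 1.78% × √5 = 3.980%.
ES multiplier = φ(z)/(1−α) = 0.026674/0.01 = 2.667.
ES = 3.980% × 2.667 = 10.615%; on $50,000,000: $5,307,500.

$5,310,000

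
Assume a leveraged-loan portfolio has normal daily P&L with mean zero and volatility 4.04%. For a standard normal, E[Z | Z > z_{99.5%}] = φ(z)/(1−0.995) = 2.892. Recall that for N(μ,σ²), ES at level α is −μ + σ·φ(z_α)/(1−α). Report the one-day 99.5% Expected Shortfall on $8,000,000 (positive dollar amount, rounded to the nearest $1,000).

ES = 4.04% × 2.892 = 11.684%.
On $8,000,000: 0.11684 × $8,000,000 = $934,720.

$935,000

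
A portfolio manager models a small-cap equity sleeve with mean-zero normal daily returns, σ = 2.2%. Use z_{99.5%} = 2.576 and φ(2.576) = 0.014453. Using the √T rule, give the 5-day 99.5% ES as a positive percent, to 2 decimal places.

14.22%

σ_{5d} = 2.2% × √5 = 4.919%.
ES multiplier = φ(z)/(1−α) = 0.014453/0.005 = 2.891.
ES = 4.919% × 2.891 = 14.221%.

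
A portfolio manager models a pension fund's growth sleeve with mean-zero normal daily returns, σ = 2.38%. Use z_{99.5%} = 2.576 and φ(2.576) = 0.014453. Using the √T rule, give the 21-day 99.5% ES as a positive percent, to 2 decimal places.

31.53%

σ_{21d} = 2.38% × √21 = 10.907%.
ES multiplier = φ(z)/(1−α) = 0.014453/0.005 = 2.891.
ES = 10.907% × 2.891 = 31.532%.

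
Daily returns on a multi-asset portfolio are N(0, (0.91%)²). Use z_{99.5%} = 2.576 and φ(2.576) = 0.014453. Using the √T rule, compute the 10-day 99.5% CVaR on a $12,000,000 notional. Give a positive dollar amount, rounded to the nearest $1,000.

$998,000

σ_{10d} = 0.91% × √10 = 2.878%.
ES multiplier = φ(z)/(1−α) = 0.014453/0.005 = 2.891.
ES = 2.878% × 2.891 = 8.320%; on $12,000,000: $998,400.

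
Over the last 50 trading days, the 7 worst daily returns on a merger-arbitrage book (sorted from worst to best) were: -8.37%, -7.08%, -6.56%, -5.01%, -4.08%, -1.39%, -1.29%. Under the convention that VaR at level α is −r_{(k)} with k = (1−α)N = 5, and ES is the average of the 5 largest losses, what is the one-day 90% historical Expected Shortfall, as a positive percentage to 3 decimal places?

The 5 worst returns sum to -31.10%.
ES = −(-31.10%) / 5 = 6.22% ≈ 6.220%.

6.220%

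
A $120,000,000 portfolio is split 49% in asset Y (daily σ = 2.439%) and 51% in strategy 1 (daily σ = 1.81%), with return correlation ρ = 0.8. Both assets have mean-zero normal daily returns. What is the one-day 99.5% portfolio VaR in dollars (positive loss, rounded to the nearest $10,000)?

$6,220,000

σ_p² = 0.49²·2.439² + 0.51²·1.81² + 2·0.8·0.49·0.51·2.439·1.81 = 4.0455 (%²).
σ_p = √4.0455 = 2.011%.
At 99.5%, z = 2.576.
VaR = 2.576 × 2.011% = 5.180%; on $120,000,000 that is $6,216,000.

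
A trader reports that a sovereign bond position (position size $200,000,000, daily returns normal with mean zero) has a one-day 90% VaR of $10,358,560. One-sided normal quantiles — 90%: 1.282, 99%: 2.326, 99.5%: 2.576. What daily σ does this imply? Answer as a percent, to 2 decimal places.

4.04%

VaR as a fraction: $10,358,560 / $200,000,000 = 5.179%.
σ = VaR / z = 5.179% / 1.282 = 4.040%.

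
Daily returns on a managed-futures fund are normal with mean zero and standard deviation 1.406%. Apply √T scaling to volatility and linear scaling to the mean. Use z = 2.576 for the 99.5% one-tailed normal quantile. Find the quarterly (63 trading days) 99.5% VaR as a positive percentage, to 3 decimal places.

28.748%

σ_{63d} = 1.406% × √63 = 11.160%.
VaR = 2.576 × 11.160% = 28.748%.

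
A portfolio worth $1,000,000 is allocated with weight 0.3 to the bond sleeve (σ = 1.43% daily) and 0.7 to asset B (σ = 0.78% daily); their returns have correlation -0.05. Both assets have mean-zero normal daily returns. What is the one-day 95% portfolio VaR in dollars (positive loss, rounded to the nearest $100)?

$11,100

σ_p² = 0.3²·1.43² + 0.7²·0.78² + 2·-0.05·0.3·0.7·1.43·0.78 = 0.4587 (%²).
σ_p = √0.4587 = 0.677%.
At 95%, z = 1.645.
VaR = 1.645 × 0.677% = 1.114%; on $1,000,000 that is $11,140.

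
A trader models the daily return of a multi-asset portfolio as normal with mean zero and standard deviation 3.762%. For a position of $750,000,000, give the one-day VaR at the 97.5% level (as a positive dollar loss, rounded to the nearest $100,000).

$55,300,000

At 97.5% one-sided, z = 1.960.
VaR = z·σ = 1.960 × 3.762% = 7.374%.
On $750,000,000: 0.07374 × $750,000,000 = $55,305,000.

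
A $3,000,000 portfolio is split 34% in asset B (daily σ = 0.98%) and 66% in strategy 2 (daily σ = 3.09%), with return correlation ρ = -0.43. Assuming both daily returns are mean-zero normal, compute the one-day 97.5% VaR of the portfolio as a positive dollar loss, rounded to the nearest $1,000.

$113,000

σ_p² = 0.34²·0.98² + 0.66²·3.09² + 2·-0.43·0.34·0.66·0.98·3.09 = 3.6858 (%²).
σ_p = √3.6858 = 1.920%.
At 97.5%, z = 1.960.
VaR = 1.960 × 1.920% = 3.763%; on $3,000,000 that is $112,890.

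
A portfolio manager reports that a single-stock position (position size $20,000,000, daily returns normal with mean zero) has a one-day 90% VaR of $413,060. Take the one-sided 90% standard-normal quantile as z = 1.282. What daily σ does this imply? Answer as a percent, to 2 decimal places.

1.61%

VaR as a fraction: $413,060 / $20,000,000 = 2.065%.
σ = VaR / z = 2.065% / 1.282 = 1.611%.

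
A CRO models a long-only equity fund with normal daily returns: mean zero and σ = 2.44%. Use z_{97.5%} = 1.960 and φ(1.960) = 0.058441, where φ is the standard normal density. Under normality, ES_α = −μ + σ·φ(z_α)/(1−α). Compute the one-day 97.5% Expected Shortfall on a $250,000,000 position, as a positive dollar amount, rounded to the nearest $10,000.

Tail multiplier: φ(z)/(1−α) = 0.058441 / 0.025 = 2.338.
ES = 2.44% × 2.338 = 5.705%.
On $250,000,000: 0.05705 × $250,000,000 = $14,262,500.

$14,260,000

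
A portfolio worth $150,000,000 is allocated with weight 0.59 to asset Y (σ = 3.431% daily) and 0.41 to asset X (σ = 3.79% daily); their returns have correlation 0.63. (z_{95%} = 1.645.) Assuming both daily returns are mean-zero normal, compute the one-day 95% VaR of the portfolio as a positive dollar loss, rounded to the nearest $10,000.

σ_p² = 0.59²·3.431² + 0.41²·3.79² + 2·0.63·0.59·0.41·3.431·3.79 = 10.4757 (%²).
σ_p = √10.4757 = 3.237%.
VaR = 1.645 × 3.237% = 5.325%; on $150,000,000 that is $7,987,500.

$7,990,000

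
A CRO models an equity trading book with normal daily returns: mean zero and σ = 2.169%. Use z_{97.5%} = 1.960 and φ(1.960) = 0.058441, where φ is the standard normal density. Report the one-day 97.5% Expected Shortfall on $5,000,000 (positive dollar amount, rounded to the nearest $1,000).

Tail multiplier: φ(z)/(1−α) = 0.058441 / 0.025 = 2.338.
ES = 2.169% × 2.338 = 5.071%.
On $5,000,000: 0.05071 × $5,000,000 = $253,550.

$254,000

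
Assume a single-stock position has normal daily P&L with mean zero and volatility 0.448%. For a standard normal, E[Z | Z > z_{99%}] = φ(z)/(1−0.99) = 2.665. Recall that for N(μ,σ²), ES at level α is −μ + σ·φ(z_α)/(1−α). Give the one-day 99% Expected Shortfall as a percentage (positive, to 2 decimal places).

1.19%

ES = 0.448% × 2.665 = 1.194%.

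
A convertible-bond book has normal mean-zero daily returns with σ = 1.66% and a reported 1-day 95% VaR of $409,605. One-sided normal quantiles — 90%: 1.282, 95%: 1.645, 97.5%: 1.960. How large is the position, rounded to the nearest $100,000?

VaR as a fraction of value: z·σ = 1.645 × 1.66% = 2.7307%.
Position = $409,605 / 0.027307 = $15,000,000.

$15,000,000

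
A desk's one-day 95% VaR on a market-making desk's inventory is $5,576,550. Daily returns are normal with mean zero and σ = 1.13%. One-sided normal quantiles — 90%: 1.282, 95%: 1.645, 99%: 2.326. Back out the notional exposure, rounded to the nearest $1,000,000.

$300,000,000

VaR as a fraction of value: z·σ = 1.645 × 1.13% = 1.85885%.
Position = $5,576,550 / 0.0185885 = $300,000,000.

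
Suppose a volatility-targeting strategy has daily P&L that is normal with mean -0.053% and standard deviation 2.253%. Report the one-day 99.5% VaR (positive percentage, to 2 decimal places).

At 99.5% one-sided, z = 2.576.
VaR = −μ + z·σ = −(-0.053%) + 2.576 × 2.253% = 5.857%.

5.86%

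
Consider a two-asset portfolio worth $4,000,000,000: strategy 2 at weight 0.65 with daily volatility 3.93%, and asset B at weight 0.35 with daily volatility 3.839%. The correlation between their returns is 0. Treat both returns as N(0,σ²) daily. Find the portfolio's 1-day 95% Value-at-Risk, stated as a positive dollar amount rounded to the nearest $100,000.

$189,900,000

σ_p² = 0.65²·3.93² + 0.35²·3.839² + 2·0·0.65·0.35·3.93·3.839 = 8.3309 (%²).
σ_p = √8.3309 = 2.886%.
At 95%, z = 1.645.
VaR = 1.645 × 2.886% = 4.747%; on $4,000,000,000 that is $189,880,000.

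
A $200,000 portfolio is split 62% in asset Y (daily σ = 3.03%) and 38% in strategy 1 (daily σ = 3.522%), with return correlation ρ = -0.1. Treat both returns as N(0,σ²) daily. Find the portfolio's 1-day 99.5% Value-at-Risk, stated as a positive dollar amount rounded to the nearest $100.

σ_p² = 0.62²·3.03² + 0.38²·3.522² + 2·-0.1·0.62·0.38·3.03·3.522 = 4.8175 (%²).
σ_p = √4.8175 = 2.195%.
At 99.5%, z = 2.576.
VaR = 2.576 × 2.195% = 5.654%; on $200,000 that is $11,308.

$11,300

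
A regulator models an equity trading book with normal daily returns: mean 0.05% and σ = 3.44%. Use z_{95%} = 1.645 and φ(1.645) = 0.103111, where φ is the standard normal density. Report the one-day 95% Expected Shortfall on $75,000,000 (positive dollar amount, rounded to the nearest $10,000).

$5,280,000

Tail multiplier: φ(z)/(1−α) = 0.103111 / 0.05 = 2.062.
ES = −(0.05%) + 3.44% × 2.062 = 7.043%.
On $75,000,000: 0.07043 × $75,000,000 = $5,282,250.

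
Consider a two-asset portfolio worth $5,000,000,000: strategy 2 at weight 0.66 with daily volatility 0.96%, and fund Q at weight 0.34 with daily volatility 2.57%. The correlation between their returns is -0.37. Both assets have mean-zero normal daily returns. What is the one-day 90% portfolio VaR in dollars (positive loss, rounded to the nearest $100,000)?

σ_p² = 0.66²·0.96² + 0.34²·2.57² + 2·-0.37·0.66·0.34·0.96·2.57 = 0.7553 (%²).
σ_p = √0.7553 = 0.869%.
At 90%, z = 1.282.
VaR = 1.282 × 0.869% = 1.114%; on $5,000,000,000 that is $55,700,000.

$55,700,000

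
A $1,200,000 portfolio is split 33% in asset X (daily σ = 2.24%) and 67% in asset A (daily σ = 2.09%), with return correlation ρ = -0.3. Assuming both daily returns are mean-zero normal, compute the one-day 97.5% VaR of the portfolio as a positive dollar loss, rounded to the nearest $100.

$32,300

σ_p² = 0.33²·2.24² + 0.67²·2.09² + 2·-0.3·0.33·0.67·2.24·2.09 = 1.8862 (%²).
σ_p = √1.8862 = 1.373%.
At 97.5%, z = 1.960.
VaR = 1.960 × 1.373% = 2.691%; on $1,200,000 that is $32,292.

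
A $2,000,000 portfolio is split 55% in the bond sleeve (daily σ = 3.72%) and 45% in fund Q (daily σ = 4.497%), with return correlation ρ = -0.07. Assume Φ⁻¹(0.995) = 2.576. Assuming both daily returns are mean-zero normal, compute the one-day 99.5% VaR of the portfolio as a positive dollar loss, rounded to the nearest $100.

$143,000

σ_p² = 0.55²·3.72² + 0.45²·4.497² + 2·-0.07·0.55·0.45·3.72·4.497 = 7.7016 (%²).
σ_p = √7.7016 = 2.775%.
VaR = 2.576 × 2.775% = 7.148%; on $2,000,000 that is $142,960.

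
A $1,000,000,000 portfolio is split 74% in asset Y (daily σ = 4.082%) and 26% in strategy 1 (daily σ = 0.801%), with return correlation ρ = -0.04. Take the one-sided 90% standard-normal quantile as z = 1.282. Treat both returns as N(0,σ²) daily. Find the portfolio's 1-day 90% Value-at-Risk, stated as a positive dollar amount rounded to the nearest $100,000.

σ_p² = 0.74²·4.082² + 0.26²·0.801² + 2·-0.04·0.74·0.26·4.082·0.801 = 9.1176 (%²).
σ_p = √9.1176 = 3.020%.
VaR = 1.282 × 3.020% = 3.872%; on $1,000,000,000 that is $38,720,000.

$38,700,000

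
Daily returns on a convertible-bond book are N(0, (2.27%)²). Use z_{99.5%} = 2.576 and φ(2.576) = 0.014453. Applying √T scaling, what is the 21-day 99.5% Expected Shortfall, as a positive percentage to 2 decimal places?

σ_{21d} = 2.27% × √21 = 10.402%.
ES multiplier = φ(z)/(1−α) = 0.014453/0.005 = 2.891.
ES = 10.402% × 2.891 = 30.072%.

30.07%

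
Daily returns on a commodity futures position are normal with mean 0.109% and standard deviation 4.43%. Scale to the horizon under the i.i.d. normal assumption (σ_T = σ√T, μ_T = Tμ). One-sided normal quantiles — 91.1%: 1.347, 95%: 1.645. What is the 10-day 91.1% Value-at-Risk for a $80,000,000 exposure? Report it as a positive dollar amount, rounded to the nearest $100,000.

σ_{10d} = 4.43% × √10 = 14.009%; μ_{10d} = 10 × 0.109% = 1.090%.
VaR = −(1.090%) + 1.347 × 14.009% = 17.780%.
On $80,000,000: 0.17780 × $80,000,000 = $14,224,000.

$14,200,000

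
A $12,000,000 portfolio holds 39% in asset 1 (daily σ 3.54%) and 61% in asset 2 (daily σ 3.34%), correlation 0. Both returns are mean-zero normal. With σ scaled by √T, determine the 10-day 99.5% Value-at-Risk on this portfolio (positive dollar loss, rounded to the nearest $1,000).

$2,406,000

σ_p = √(0.39²·3.54² + 0.61²·3.34² + 2·0·0.39·0.61·3.54·3.34) = 2.461%.
σ_{10d} = 2.461% × √10 = 7.782%.
z(99.5%) = 2.576.
VaR = 2.576 × 7.782% = 20.046%; on $12,000,000 that is $2,405,520.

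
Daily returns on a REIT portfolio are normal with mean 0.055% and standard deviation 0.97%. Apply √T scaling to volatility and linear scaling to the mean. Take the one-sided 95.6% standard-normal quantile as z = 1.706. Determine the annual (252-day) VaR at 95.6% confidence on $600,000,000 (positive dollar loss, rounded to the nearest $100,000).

σ_{252d} = 0.97% × √252 = 15.398%; μ_{252d} = 252 × 0.055% = 13.860%.
VaR = −(13.860%) + 1.706 × 15.398% = 12.409%.
On $600,000,000: 0.12409 × $600,000,000 = $74,454,000.

$74,500,000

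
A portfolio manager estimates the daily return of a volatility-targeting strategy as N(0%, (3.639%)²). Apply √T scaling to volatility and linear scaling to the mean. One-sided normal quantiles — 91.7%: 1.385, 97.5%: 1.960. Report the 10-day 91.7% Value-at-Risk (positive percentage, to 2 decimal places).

15.94%

σ_{10d} = 3.639% × √10 = 11.508%.
VaR = 1.385 × 11.508% = 15.939%.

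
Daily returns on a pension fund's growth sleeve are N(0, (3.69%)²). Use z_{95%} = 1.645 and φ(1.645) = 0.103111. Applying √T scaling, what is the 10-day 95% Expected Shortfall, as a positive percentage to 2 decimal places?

σ_{10d} = 3.69% × √10 = 11.669%.
ES multiplier = φ(z)/(1−α) = 0.103111/0.05 = 2.062.
ES = 11.669% × 2.062 = 24.061%.

24.06%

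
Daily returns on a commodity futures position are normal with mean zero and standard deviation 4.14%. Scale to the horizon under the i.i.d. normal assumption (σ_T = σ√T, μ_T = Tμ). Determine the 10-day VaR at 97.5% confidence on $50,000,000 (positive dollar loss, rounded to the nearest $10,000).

At 97.5%, z = 1.960.
σ_{10d} = 4.14% × √10 = 13.092%.
VaR = 1.960 × 13.092% = 25.660%.
On $50,000,000: 0.25660 × $50,000,000 = $12,830,000.

$12,830,000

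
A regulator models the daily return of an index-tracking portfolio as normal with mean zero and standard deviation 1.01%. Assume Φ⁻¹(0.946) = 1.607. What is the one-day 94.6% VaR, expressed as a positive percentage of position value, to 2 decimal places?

1.62%

VaR = z·σ = 1.607 × 1.01% = 1.623%.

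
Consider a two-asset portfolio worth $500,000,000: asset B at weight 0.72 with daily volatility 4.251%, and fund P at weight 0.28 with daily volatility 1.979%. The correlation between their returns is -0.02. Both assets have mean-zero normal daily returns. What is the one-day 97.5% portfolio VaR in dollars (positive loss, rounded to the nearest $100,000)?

$30,400,000

σ_p² = 0.72²·4.251² + 0.28²·1.979² + 2·-0.02·0.72·0.28·4.251·1.979 = 9.6072 (%²).
σ_p = √9.6072 = 3.100%.
At 97.5%, z = 1.960.
VaR = 1.960 × 3.100% = 6.076%; on $500,000,000 that is $30,380,000.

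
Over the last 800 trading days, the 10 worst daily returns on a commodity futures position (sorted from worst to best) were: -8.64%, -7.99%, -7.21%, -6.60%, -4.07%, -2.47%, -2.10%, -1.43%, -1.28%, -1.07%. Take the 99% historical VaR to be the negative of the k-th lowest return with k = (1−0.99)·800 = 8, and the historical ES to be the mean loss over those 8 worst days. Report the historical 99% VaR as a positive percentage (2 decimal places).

1.43%

k = 8; the 8th lowest return is -1.43%, so VaR = 1.43%.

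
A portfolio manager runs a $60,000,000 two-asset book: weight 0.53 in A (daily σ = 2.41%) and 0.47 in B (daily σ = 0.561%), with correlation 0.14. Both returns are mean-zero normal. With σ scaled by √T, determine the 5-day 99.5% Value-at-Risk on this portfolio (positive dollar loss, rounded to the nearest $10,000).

$4,630,000

σ_p = √(0.53²·2.41² + 0.47²·0.561² + 2·0.14·0.53·0.47·2.41·0.561) = 1.340%.
σ_{5d} = 1.340% × √5 = 2.996%.
z(99.5%) = 2.576.
VaR = 2.576 × 2.996% = 7.718%; on $60,000,000 that is $4,630,800.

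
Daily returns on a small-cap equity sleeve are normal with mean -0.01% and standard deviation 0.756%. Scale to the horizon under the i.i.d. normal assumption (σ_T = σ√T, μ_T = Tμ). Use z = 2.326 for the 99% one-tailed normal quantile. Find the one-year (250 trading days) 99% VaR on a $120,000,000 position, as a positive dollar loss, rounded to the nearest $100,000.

$36,400,000

σ_{250d} = 0.756% × √250 = 11.953%; μ_{250d} = 250 × -0.01% = -2.500%.
VaR = −(-2.500%) + 2.326 × 11.953% = 30.303%.
On $120,000,000: 0.30303 × $120,000,000 = $36,363,600.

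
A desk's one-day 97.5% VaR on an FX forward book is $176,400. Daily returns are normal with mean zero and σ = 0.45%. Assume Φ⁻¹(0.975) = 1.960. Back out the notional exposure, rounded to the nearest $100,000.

VaR as a fraction of value: z·σ = 1.960 × 0.45% = 0.882%.
Position = $176,400 / 0.00882 = $20,000,000.

$20,000,000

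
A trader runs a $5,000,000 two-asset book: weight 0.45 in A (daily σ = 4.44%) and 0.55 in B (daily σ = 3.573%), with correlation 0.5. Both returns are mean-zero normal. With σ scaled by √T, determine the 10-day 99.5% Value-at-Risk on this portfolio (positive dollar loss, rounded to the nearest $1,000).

$1,398,000

σ_p = √(0.45²·4.44² + 0.55²·3.573² + 2·0.5·0.45·0.55·4.44·3.573) = 3.432%.
σ_{10d} = 3.432% × √10 = 10.853%.
z(99.5%) = 2.576.
VaR = 2.576 × 10.853% = 27.957%; on $5,000,000 that is $1,397,850.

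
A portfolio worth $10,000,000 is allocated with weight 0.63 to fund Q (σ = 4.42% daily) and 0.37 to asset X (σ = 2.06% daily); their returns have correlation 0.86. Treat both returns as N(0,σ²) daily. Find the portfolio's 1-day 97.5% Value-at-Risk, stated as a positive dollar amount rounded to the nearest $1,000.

σ_p² = 0.63²·4.42² + 0.37²·2.06² + 2·0.86·0.63·0.37·4.42·2.06 = 11.9855 (%²).
σ_p = √11.9855 = 3.462%.
At 97.5%, z = 1.960.
VaR = 1.960 × 3.462% = 6.786%; on $10,000,000 that is $678,600.

$679,000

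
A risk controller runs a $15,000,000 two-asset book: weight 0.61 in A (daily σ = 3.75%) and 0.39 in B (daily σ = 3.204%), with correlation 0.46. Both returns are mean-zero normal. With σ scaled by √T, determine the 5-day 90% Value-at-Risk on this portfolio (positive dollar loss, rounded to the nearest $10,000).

σ_p = √(0.61²·3.75² + 0.39²·3.204² + 2·0.46·0.61·0.39·3.75·3.204) = 3.070%.
σ_{5d} = 3.070% × √5 = 6.865%.
z(90%) = 1.282.
VaR = 1.282 × 6.865% = 8.801%; on $15,000,000 that is $1,320,150.

$1,320,000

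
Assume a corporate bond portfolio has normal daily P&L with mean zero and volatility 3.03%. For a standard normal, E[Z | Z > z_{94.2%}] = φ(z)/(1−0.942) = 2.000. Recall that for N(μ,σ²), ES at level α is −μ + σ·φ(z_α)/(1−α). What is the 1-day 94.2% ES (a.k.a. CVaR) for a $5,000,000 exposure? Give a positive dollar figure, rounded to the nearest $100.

$303,000

ES = 3.03% × 2.000 = 6.060%.
On $5,000,000: 0.06060 × $5,000,000 = $303,000.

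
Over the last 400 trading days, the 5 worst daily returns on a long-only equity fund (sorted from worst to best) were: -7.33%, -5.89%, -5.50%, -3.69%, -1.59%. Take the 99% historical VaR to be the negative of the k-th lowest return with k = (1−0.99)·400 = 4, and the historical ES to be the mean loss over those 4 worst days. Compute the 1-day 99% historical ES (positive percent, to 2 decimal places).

The 4 worst returns sum to -22.41%.
ES = −(-22.41%) / 4 = 5.6025% ≈ 5.60%.

5.60%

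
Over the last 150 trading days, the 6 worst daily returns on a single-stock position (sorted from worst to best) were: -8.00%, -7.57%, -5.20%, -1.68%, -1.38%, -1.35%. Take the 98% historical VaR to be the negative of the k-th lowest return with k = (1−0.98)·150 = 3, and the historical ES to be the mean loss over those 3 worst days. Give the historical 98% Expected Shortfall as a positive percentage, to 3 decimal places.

The 3 worst returns sum to -20.77%.
ES = −(-20.77%) / 3 = 6.9233…% ≈ 6.923%.

6.923%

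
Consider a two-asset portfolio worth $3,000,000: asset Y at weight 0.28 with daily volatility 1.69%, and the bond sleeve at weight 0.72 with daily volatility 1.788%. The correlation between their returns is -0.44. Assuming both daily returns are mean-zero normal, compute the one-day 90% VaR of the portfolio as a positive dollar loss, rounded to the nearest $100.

$44,600

σ_p² = 0.28²·1.69² + 0.72²·1.788² + 2·-0.44·0.28·0.72·1.69·1.788 = 1.3451 (%²).
σ_p = √1.3451 = 1.160%.
At 90%, z = 1.282.
VaR = 1.282 × 1.160% = 1.487%; on $3,000,000 that is $44,610.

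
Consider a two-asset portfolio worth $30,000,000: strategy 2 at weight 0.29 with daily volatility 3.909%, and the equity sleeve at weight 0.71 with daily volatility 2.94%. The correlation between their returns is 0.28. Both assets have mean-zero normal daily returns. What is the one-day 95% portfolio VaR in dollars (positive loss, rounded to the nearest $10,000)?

$1,300,000

σ_p² = 0.29²·3.909² + 0.71²·2.94² + 2·0.28·0.29·0.71·3.909·2.94 = 6.9674 (%²).
σ_p = √6.9674 = 2.640%.
At 95%, z = 1.645.
VaR = 1.645 × 2.640% = 4.343%; on $30,000,000 that is $1,302,900.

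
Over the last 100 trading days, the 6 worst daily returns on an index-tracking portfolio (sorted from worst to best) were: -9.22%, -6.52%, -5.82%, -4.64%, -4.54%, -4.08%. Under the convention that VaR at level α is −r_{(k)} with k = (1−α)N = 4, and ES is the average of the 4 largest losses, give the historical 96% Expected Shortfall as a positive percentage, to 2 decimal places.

6.55%

The 4 worst returns sum to -26.20%.
ES = −(-26.20%) / 4 = 6.55%.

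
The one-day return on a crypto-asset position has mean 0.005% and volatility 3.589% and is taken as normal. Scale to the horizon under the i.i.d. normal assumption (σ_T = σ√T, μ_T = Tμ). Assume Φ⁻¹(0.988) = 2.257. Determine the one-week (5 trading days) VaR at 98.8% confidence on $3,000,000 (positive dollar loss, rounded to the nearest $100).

σ_{5d} = 3.589% × √5 = 8.025%; μ_{5d} = 5 × 0.005% = 0.025%.
VaR = −(0.025%) + 2.257 × 8.025% = 18.087%.
On $3,000,000: 0.18087 × $3,000,000 = $542,610.

$542,600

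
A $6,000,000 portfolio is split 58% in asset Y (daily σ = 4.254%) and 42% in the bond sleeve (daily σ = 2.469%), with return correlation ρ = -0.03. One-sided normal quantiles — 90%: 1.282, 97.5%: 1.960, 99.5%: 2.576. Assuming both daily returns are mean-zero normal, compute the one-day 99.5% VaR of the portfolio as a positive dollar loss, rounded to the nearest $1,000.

$409,000

σ_p² = 0.58²·4.254² + 0.42²·2.469² + 2·-0.03·0.58·0.42·4.254·2.469 = 7.0095 (%²).
σ_p = √7.0095 = 2.648%.
VaR = 2.576 × 2.648% = 6.821%; on $6,000,000 that is $409,260.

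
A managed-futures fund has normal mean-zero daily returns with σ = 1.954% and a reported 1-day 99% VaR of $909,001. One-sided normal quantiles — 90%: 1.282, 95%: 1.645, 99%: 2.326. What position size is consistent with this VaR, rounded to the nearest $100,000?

VaR as a fraction of value: z·σ = 2.326 × 1.954% = 4.545%.
Position = $909,001 / 0.04545 = $20,000,004.

$20,000,000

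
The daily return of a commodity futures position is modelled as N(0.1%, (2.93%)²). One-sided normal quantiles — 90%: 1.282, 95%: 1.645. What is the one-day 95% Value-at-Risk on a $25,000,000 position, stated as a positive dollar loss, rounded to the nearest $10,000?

VaR = −μ + z·σ = −(0.1%) + 1.645 × 2.93% = 4.720%.
On $25,000,000: 0.04720 × $25,000,000 = $1,180,000.

$1,180,000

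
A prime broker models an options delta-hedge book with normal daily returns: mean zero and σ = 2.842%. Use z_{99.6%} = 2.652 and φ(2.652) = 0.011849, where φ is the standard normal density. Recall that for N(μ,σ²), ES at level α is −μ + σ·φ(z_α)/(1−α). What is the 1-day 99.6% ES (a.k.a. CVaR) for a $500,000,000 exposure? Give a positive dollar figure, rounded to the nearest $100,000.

Tail multiplier: φ(z)/(1−α) = 0.011849 / 0.004 = 2.962.
ES = 2.842% × 2.962 = 8.418%.
On $500,000,000: 0.08418 × $500,000,000 = $42,090,000.

$42,100,000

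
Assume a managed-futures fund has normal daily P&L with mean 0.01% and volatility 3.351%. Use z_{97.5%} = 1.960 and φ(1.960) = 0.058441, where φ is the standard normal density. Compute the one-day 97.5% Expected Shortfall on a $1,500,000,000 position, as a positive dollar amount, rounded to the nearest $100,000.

$117,400,000

Tail multiplier: φ(z)/(1−α) = 0.058441 / 0.025 = 2.338.
ES = −(0.01%) + 3.351% × 2.338 = 7.825%.
On $1,500,000,000: 0.07825 × $1,500,000,000 = $117,375,000.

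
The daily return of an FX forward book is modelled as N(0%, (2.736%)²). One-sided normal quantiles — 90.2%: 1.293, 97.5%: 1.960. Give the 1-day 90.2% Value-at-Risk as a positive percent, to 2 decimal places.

VaR = z·σ = 1.293 × 2.736% = 3.538%.

3.54%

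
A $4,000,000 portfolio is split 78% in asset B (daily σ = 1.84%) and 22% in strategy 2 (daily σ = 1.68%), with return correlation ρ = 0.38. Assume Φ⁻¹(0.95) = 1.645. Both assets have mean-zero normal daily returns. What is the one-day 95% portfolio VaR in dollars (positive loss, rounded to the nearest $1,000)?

$106,000

σ_p² = 0.78²·1.84² + 0.22²·1.68² + 2·0.38·0.78·0.22·1.84·1.68 = 2.5995 (%²).
σ_p = √2.5995 = 1.612%.
VaR = 1.645 × 1.612% = 2.652%; on $4,000,000 that is $106,080.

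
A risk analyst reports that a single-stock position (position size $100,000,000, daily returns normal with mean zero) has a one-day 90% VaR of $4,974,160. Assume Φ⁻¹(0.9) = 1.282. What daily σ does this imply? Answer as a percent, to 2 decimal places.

3.88%

VaR as a fraction: $4,974,160 / $100,000,000 = 4.974%.
σ = VaR / z = 4.974% / 1.282 = 3.880%.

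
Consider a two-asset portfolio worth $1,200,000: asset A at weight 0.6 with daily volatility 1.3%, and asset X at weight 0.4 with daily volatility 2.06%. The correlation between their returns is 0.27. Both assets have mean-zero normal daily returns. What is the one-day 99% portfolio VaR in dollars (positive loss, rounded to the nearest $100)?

$35,700

σ_p² = 0.6²·1.3² + 0.4²·2.06² + 2·0.27·0.6·0.4·1.3·2.06 = 1.6344 (%²).
σ_p = √1.6344 = 1.278%.
At 99%, z = 2.326.
VaR = 2.326 × 1.278% = 2.973%; on $1,200,000 that is $35,676.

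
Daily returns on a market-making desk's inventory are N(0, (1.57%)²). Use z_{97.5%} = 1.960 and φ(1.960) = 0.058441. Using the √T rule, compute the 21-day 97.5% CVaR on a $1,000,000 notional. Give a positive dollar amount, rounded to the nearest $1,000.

σ_{21d} = 1.57% × √21 = 7.195%.
ES multiplier = φ(z)/(1−α) = 0.058441/0.025 = 2.338.
ES = 7.195% × 2.338 = 16.822%; on $1,000,000: $168,220.

$168,000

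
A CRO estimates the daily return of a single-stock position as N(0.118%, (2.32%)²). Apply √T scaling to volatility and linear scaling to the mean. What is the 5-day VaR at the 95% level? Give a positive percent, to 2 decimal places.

7.94%

At 95%, z = 1.645.
σ_{5d} = 2.32% × √5 = 5.188%; μ_{5d} = 5 × 0.118% = 0.590%.
VaR = −(0.590%) + 1.645 × 5.188% = 7.944%.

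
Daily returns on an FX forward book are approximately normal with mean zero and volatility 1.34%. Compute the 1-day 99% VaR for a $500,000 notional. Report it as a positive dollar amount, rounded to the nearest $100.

$15,600

At 99% one-sided, z = 2.326.
VaR = z·σ = 2.326 × 1.34% = 3.117%.
On $500,000: 0.03117 × $500,000 = $15,585.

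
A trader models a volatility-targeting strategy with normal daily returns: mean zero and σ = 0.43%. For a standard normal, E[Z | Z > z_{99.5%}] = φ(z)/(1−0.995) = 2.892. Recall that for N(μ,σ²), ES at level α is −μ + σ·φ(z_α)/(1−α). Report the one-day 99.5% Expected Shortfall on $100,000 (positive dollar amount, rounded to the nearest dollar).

ES = 0.43% × 2.892 = 1.244%.
On $100,000: 0.01244 × $100,000 = $1,244.

$1,244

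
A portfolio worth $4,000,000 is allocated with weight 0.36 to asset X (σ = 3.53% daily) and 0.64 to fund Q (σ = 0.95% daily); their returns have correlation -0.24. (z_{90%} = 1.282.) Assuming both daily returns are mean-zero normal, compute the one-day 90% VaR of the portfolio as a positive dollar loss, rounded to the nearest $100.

$65,100

σ_p² = 0.36²·3.53² + 0.64²·0.95² + 2·-0.24·0.36·0.64·3.53·0.95 = 1.6137 (%²).
σ_p = √1.6137 = 1.270%.
VaR = 1.282 × 1.270% = 1.628%; on $4,000,000 that is $65,120.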